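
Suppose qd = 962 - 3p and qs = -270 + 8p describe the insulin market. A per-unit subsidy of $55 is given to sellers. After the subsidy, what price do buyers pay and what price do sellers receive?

Pre-subsidy: 962 - 3p = -270 + 8p gives p* = 112, q* = 626.
With the subsidy, sellers receive ps = pb + 55 for each unit, where pb is the price buyers pay.
Supply in terms of pb becomes qs = -270 + 8(pb + 55) = 170 + 8pb. Setting this equal to demand: 962 - 3pb = 170 + 8pb, so pb = 72.
Sellers receive ps = 72 + 55 = 127; q' = 962 − 3·72 = 746.

Buyers pay $72; sellers receive $127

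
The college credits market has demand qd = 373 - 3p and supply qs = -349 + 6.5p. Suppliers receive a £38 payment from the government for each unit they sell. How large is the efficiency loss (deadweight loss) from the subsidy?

Pre-subsidy: 373 - 3p = -349 + 6.5p gives p* = 76, q* = 145.
With the subsidy, sellers receive ps = pb + 38 for each unit, where pb is the price buyers pay.
Supply in terms of pb becomes qs = -349 + 6.5(pb + 38) = -102 + 6.5pb. Setting this equal to demand: 373 - 3pb = -102 + 6.5pb, so pb = 50.
Sellers receive ps = 50 + 38 = 88; q' = 373 − 3·50 = 223.
The subsidy expands output by 223 − 145 = 78 past the efficient level; on those units the gap between marginal cost and willingness to pay runs from 0 up to 38.
DWL = ½ × 38 × 78 = 1482.

Deadweight loss = £1482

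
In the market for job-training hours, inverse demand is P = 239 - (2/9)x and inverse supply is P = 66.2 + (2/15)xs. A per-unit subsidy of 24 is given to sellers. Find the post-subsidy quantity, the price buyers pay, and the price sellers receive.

Pre-subsidy: 239 - (2/9)x = 66.2 + (2/15)x gives x* = 486 and P* = 131.
With the subsidy, sellers receive Ps = Pb + 24 for each unit, where Pb is the price buyers pay.
On the curves, Pb = 239 - (2/9)x and Ps = 66.2 + (2/15)x; the wedge Ps − Pb = 24 gives 66.2 + (2/15)x − (239 - (2/9)x) = 24, so x' = 553.5.
Then Pb = 239 − (2/9)·553.5 = 116 and Ps = 66.2 + (2/15)·553.5 = 140.

x' = 553.5; buyers pay 116; sellers receive 140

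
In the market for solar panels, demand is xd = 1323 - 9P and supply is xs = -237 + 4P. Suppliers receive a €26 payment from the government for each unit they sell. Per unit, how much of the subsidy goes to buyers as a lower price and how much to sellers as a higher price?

Buyers gain €8 per unit; sellers gain €18 per unit

Pre-subsidy: 1323 - 9P = -237 + 4P gives P* = 120, x* = 243.
With the subsidy, sellers receive Ps = Pb + 26 for each unit, where Pb is the price buyers pay.
Supply in terms of Pb becomes xs = -237 + 4(Pb + 26) = -133 + 4Pb. Setting this equal to demand: 1323 - 9Pb = -133 + 4Pb, so Pb = 112.
Sellers receive Ps = 112 + 26 = 138; x' = 1323 − 9·112 = 315.
Buyers' price falls by P* − Pb = 120 − 112 = 8; sellers' price rises by Ps − P* = 138 − 120 = 18.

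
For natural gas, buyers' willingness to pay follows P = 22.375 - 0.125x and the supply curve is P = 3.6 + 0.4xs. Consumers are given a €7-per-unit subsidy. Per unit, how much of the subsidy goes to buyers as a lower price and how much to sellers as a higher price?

Pre-subsidy: 22.375 - 0.125x = 3.6 + 0.4x gives x* = 751/21 and P* = 376/21.
With the rebate, buyers effectively pay Pb = Ps − 7, where Ps is the price sellers receive.
On the curves, Pb = 22.375 - 0.125x and Ps = 3.6 + 0.4x; the wedge Ps − Pb = 7 gives 3.6 + 0.4x − (22.375 - 0.125x) = 7, so x' = 1031/21.
Then Pb = 22.375 − 0.125·(1031/21) = 341/21 and Ps = 3.6 + 0.4·(1031/21) = 488/21.
Buyers' price falls by P* − Pb = 376/21 − 341/21 = 5/3; sellers' price rises by Ps − P* = 488/21 − 376/21 = 16/3.

Buyers gain 5/3 per unit; sellers gain 16/3 per unit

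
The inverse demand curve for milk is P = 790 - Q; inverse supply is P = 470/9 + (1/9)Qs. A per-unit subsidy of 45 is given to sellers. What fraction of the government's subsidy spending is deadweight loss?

DWL / government spending = 81/2818

Pre-subsidy: 790 - Q = 470/9 + (1/9)Q gives Q* = 664 and P* = 126.
With the subsidy, sellers receive Ps = Pb + 45 for each unit, where Pb is the price buyers pay.
On the curves, Pb = 790 - Q and Ps = 470/9 + (1/9)Q; the wedge Ps − Pb = 45 gives 470/9 + (1/9)Q − (790 - Q) = 45, so Q' = 704.5.
Then Pb = 790 − 1·704.5 = 85.5 and Ps = 470/9 + (1/9)·704.5 = 130.5.
ΔCS = ½(664 + 704.5)(126 − 85.5) = 27712.125; ΔPS = ½(664 + 704.5)(130.5 − 126) = 3079.125.
Government spending = 45 × 704.5 = 31702.5.
DWL = ½ × 45 × (704.5 − 664) = 911.25; fraction = 911.25 / 31702.5 = 81/2818.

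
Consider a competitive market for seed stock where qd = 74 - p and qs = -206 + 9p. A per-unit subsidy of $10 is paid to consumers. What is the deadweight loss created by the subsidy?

Pre-subsidy: 74 - p = -206 + 9p gives p* = 28, q* = 46.
With the rebate, buyers effectively pay pb = ps − 10, where ps is the price sellers receive.
Demand in terms of ps becomes qd = 74 − 1(ps − 10) = 84 - ps. Setting this equal to supply: 84 - ps = -206 + 9ps, so ps = 29.
Buyers pay pb = 29 − 10 = 19; q' = -206 + 9·29 = 55.
The subsidy expands output by 55 − 46 = 9 past the efficient level; on those units the gap between marginal cost and willingness to pay runs from 0 up to 10.
DWL = ½ × 10 × 9 = 45.

Deadweight loss = $45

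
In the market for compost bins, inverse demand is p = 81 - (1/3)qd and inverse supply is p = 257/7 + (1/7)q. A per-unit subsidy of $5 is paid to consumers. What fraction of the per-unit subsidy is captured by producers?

Producer share = 0.3

Pre-subsidy: 81 - (1/3)q = 257/7 + (1/7)q gives q* = 93 and p* = 50.
With the rebate, buyers effectively pay pb = ps − 5, where ps is the price sellers receive.
On the curves, pb = 81 - (1/3)q and ps = 257/7 + (1/7)q; the wedge ps − pb = 5 gives 257/7 + (1/7)q − (81 - (1/3)q) = 5, so q' = 103.5.
Then pb = 81 − (1/3)·103.5 = 46.5 and ps = 257/7 + (1/7)·103.5 = 51.5.
Buyers' price falls by p* − pb = 50 − 46.5 = 3.5; sellers' price rises by ps − p* = 51.5 − 50 = 1.5.
So producers capture 1.5/5 = 0.3 of each unit of subsidy.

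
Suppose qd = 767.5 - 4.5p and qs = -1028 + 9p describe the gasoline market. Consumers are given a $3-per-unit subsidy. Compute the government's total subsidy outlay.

Pre-subsidy: 767.5 - 4.5p = -1028 + 9p gives p* = 133, q* = 169.
With the rebate, buyers effectively pay pb = ps − 3, where ps is the price sellers receive.
Demand in terms of ps becomes qd = 767.5 − 4.5(ps − 3) = 781 - 4.5ps. Setting this equal to supply: 781 - 4.5ps = -1028 + 9ps, so ps = 134.
Buyers pay pb = 134 − 3 = 131; q' = -1028 + 9·134 = 178.
Government outlay = subsidy × quantity = 3 × 178 = 534.

Government cost = $534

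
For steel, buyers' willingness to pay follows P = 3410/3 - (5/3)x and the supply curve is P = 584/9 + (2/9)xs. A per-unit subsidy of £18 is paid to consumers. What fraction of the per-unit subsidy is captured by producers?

Pre-subsidy: 3410/3 - (5/3)x = 584/9 + (2/9)x gives x* = 9646/17 and P* = 9740/51.
With the rebate, buyers effectively pay Pb = Ps − 18, where Ps is the price sellers receive.
On the curves, Pb = 3410/3 - (5/3)x and Ps = 584/9 + (2/9)x; the wedge Ps − Pb = 18 gives 584/9 + (2/9)x − (3410/3 - (5/3)x) = 18, so x' = 9808/17.
Then Pb = 3410/3 − (5/3)·(9808/17) = 8930/51 and Ps = 584/9 + (2/9)·(9808/17) = 9848/51.
Buyers' price falls by P* − Pb = 9740/51 − 8930/51 = 270/17; sellers' price rises by Ps − P* = 9848/51 − 9740/51 = 36/17.
So producers capture (36/17)/18 = 2/17 of each unit of subsidy.

Producer share = 2/17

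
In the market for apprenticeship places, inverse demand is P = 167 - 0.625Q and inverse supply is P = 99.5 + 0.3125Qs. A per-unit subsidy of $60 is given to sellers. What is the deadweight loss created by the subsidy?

Pre-subsidy: 167 - 0.625Q = 99.5 + 0.3125Q gives Q* = 72 and P* = 122.
With the subsidy, sellers receive Ps = Pb + 60 for each unit, where Pb is the price buyers pay.
On the curves, Pb = 167 - 0.625Q and Ps = 99.5 + 0.3125Q; the wedge Ps − Pb = 60 gives 99.5 + 0.3125Q − (167 - 0.625Q) = 60, so Q' = 136.
Then Pb = 167 − 0.625·136 = 82 and Ps = 99.5 + 0.3125·136 = 142.
The subsidy expands output by 136 − 72 = 64 past the efficient level; on those units the gap between marginal cost and willingness to pay runs from 0 up to 60.
DWL = ½ × 60 × 64 = 1920.

Deadweight loss = $1920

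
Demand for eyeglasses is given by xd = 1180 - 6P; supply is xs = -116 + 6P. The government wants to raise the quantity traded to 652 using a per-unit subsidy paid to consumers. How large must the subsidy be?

Required subsidy s = 40 per unit

At x = 652, invert demand for the buyer price: Pb = (1180 − 652)/6 = 88; invert supply for the seller price: Ps = (652 − (-116))/6 = 128.
The subsidy must fill the gap: s = Ps − Pb = 128 − 88 = 40.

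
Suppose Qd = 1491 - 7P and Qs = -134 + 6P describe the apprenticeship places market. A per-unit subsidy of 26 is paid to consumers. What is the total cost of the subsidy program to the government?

Government cost = 18200

Pre-subsidy: 1491 - 7P = -134 + 6P gives P* = 125, Q* = 616.
With the rebate, buyers effectively pay Pb = Ps − 26, where Ps is the price sellers receive.
Demand in terms of Ps becomes Qd = 1491 − 7(Ps − 26) = 1673 - 7Ps. Setting this equal to supply: 1673 - 7Ps = -134 + 6Ps, so Ps = 139.
Buyers pay Pb = 139 − 26 = 113; Q' = -134 + 6·139 = 700.
Government outlay = subsidy × quantity = 26 × 700 = 18200.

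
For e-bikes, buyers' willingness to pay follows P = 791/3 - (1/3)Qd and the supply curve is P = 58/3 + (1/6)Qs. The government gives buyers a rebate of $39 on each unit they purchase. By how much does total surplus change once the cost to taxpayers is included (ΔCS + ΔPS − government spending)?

Net change in total surplus = -$1521

Pre-subsidy: 791/3 - (1/3)Q = 58/3 + (1/6)Q gives Q* = 1466/3 and P* = 907/9.
With the rebate, buyers effectively pay Pb = Ps − 39, where Ps is the price sellers receive.
On the curves, Pb = 791/3 - (1/3)Q and Ps = 58/3 + (1/6)Q; the wedge Ps − Pb = 39 gives 58/3 + (1/6)Q − (791/3 - (1/3)Q) = 39, so Q' = 1700/3.
Then Pb = 791/3 − (1/3)·(1700/3) = 673/9 and Ps = 58/3 + (1/6)·(1700/3) = 1024/9.
ΔCS = ½(1466/3 + 1700/3)(907/9 − 673/9) = 41158/3; ΔPS = ½(1466/3 + 1700/3)(1024/9 − 907/9) = 20579/3.
Government spending = 39 × 1700/3 = 22100.
Net change = 41158/3 + 20579/3 − 22100 = -1521. The loss equals the DWL triangle ½·39·78.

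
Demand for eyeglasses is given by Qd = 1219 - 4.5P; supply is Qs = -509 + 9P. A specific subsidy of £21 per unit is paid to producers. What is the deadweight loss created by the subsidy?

Pre-subsidy: 1219 - 4.5P = -509 + 9P gives P* = 128, Q* = 643.
With the subsidy, sellers receive Ps = Pb + 21 for each unit, where Pb is the price buyers pay.
Supply in terms of Pb becomes Qs = -509 + 9(Pb + 21) = -320 + 9Pb. Setting this equal to demand: 1219 - 4.5Pb = -320 + 9Pb, so Pb = 114.
Sellers receive Ps = 114 + 21 = 135; Q' = 1219 − 4.5·114 = 706.
The subsidy expands output by 706 − 643 = 63 past the efficient level; on those units the gap between marginal cost and willingness to pay runs from 0 up to 21.
DWL = ½ × 21 × 63 = 661.5.

Deadweight loss = £661.5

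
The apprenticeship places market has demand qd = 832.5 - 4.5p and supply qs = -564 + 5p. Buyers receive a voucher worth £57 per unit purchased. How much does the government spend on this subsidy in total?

Pre-subsidy: 832.5 - 4.5p = -564 + 5p gives p* = 147, q* = 171.
With the rebate, buyers effectively pay pb = ps − 57, where ps is the price sellers receive.
Demand in terms of ps becomes qd = 832.5 − 4.5(ps − 57) = 1089 - 4.5ps. Setting this equal to supply: 1089 - 4.5ps = -564 + 5ps, so ps = 174.
Buyers pay pb = 174 − 57 = 117; q' = -564 + 5·174 = 306.
Government outlay = subsidy × quantity = 57 × 306 = 17442.

Government cost = £17442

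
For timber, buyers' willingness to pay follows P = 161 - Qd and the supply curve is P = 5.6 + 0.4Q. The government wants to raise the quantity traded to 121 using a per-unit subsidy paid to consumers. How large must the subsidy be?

Required subsidy s = 14 per unit

At Q = 121, from the demand curve buyers pay Pb = 161 − 1·121 = 40; from the supply curve sellers need Ps = 5.6 + 0.4·121 = 54.
The subsidy must fill the gap: s = Ps − Pb = 54 − 40 = 14.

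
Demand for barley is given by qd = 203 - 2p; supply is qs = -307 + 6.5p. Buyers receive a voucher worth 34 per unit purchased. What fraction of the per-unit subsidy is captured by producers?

Producer share = 4/17

Pre-subsidy: 203 - 2p = -307 + 6.5p gives p* = 60, q* = 83.
With the rebate, buyers effectively pay pb = ps − 34, where ps is the price sellers receive.
Demand in terms of ps becomes qd = 203 − 2(ps − 34) = 271 - 2ps. Setting this equal to supply: 271 - 2ps = -307 + 6.5ps, so ps = 68.
Buyers pay pb = 68 − 34 = 34; q' = -307 + 6.5·68 = 135.
Buyers' price falls by p* − pb = 60 − 34 = 26; sellers' price rises by ps − p* = 68 − 60 = 8.
So producers capture 8/34 = 4/17 of each unit of subsidy.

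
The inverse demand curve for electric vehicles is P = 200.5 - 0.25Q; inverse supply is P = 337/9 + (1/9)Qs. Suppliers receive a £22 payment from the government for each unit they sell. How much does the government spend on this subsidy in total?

Government cost = 146564/13

Pre-subsidy: 200.5 - 0.25Q = 337/9 + (1/9)Q gives Q* = 5870/13 and P* = 1139/13.
With the subsidy, sellers receive Ps = Pb + 22 for each unit, where Pb is the price buyers pay.
On the curves, Pb = 200.5 - 0.25Q and Ps = 337/9 + (1/9)Q; the wedge Ps − Pb = 22 gives 337/9 + (1/9)Q − (200.5 - 0.25Q) = 22, so Q' = 6662/13.
Then Pb = 200.5 − 0.25·(6662/13) = 941/13 and Ps = 337/9 + (1/9)·(6662/13) = 1227/13.
Government outlay = subsidy × quantity = 22 × 6662/13 = 146564/13.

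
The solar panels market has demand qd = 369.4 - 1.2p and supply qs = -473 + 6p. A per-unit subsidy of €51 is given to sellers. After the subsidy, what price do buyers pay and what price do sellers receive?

Pre-subsidy: 369.4 - 1.2p = -473 + 6p gives p* = 117, q* = 229.
With the subsidy, sellers receive ps = pb + 51 for each unit, where pb is the price buyers pay.
Supply in terms of pb becomes qs = -473 + 6(pb + 51) = -167 + 6pb. Setting this equal to demand: 369.4 - 1.2pb = -167 + 6pb, so pb = 74.5.
Sellers receive ps = 74.5 + 51 = 125.5; q' = 369.4 − 1.2·74.5 = 280.

Buyers pay €74.5; sellers receive €125.5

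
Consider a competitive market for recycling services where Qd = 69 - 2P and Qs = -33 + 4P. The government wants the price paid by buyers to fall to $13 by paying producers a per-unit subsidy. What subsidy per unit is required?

Required subsidy s = $6 per unit

At a buyer price of 13, quantity demanded is 69 − 2·13 = 43.
Sellers supply 43 only when they receive Ps with -33 + 4·Ps = 43, i.e. Ps = 19.
s = Ps − Pb = 19 − 13 = 6.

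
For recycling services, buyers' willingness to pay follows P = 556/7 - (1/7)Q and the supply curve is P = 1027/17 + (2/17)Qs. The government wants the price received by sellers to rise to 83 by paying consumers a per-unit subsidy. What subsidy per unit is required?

At a seller price of 83, quantity supplied is -513.5 + 8.5·83 = 192.
Buyers absorb 192 only when they pay Pb = 556/7 − (1/7)·192 = 52.
s = Ps − Pb = 83 − 52 = 31.

Required subsidy s = 31 per unit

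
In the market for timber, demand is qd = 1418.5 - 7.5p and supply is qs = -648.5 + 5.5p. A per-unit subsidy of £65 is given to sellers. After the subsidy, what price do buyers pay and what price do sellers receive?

Pre-subsidy: 1418.5 - 7.5p = -648.5 + 5.5p gives p* = 159, q* = 226.
With the subsidy, sellers receive ps = pb + 65 for each unit, where pb is the price buyers pay.
Supply in terms of pb becomes qs = -648.5 + 5.5(pb + 65) = -291 + 5.5pb. Setting this equal to demand: 1418.5 - 7.5pb = -291 + 5.5pb, so pb = 131.5.
Sellers receive ps = 131.5 + 65 = 196.5; q' = 1418.5 − 7.5·131.5 = 432.25.

Buyers pay £131.5; sellers receive £196.5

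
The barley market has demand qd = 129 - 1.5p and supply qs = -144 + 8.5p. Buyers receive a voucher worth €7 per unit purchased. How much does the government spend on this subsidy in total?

Pre-subsidy: 129 - 1.5p = -144 + 8.5p gives p* = 27.3, q* = 88.05.
With the rebate, buyers effectively pay pb = ps − 7, where ps is the price sellers receive.
Demand in terms of ps becomes qd = 129 − 1.5(ps − 7) = 139.5 - 1.5ps. Setting this equal to supply: 139.5 - 1.5ps = -144 + 8.5ps, so ps = 28.35.
Buyers pay pb = 28.35 − 7 = 21.35; q' = -144 + 8.5·28.35 = 96.975.
Government outlay = subsidy × quantity = 7 × 96.975 = 678.825.

Government cost = €678.825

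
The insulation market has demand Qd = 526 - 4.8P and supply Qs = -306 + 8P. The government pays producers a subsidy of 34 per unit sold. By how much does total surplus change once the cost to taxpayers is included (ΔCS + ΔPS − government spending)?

Net change in total surplus = -1734

Pre-subsidy: 526 - 4.8P = -306 + 8P gives P* = 65, Q* = 214.
With the subsidy, sellers receive Ps = Pb + 34 for each unit, where Pb is the price buyers pay.
Supply in terms of Pb becomes Qs = -306 + 8(Pb + 34) = -34 + 8Pb. Setting this equal to demand: 526 - 4.8Pb = -34 + 8Pb, so Pb = 43.75.
Sellers receive Ps = 43.75 + 34 = 77.75; Q' = 526 − 4.8·43.75 = 316.
ΔCS = ½(214 + 316)(65 − 43.75) = 5631.25; ΔPS = ½(214 + 316)(77.75 − 65) = 3378.75.
Government spending = 34 × 316 = 10744.
Net change = 5631.25 + 3378.75 − 10744 = -1734. The loss equals the DWL triangle ½·34·102.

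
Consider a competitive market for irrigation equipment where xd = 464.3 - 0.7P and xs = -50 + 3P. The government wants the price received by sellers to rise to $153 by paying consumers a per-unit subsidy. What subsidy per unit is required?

At a seller price of 153, quantity supplied is -50 + 3·153 = 409.
Buyers absorb 409 only when they pay Pb with 464.3 − 0.7·Pb = 409, i.e. Pb = 79.
s = Ps − Pb = 153 − 79 = 74.

Required subsidy s = $74 per unit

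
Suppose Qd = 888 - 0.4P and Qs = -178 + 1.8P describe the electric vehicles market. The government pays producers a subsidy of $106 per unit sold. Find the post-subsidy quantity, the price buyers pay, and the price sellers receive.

Q' = 40088/55; buyers pay 4376/11; sellers receive 5542/11

Pre-subsidy: 888 - 0.4P = -178 + 1.8P gives P* = 5330/11, Q* = 7636/11.
With the subsidy, sellers receive Ps = Pb + 106 for each unit, where Pb is the price buyers pay.
Supply in terms of Pb becomes Qs = -178 + 1.8(Pb + 106) = 12.8 + 1.8Pb. Setting this equal to demand: 888 - 0.4Pb = 12.8 + 1.8Pb, so Pb = 4376/11.
Sellers receive Ps = 4376/11 + 106 = 5542/11; Q' = 888 − 0.4·(4376/11) = 40088/55.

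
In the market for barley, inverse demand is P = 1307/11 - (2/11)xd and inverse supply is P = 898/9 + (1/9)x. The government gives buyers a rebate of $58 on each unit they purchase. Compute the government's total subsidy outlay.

Government cost = $15254

Pre-subsidy: 1307/11 - (2/11)x = 898/9 + (1/9)x gives x* = 65 and P* = 107.
With the rebate, buyers effectively pay Pb = Ps − 58, where Ps is the price sellers receive.
On the curves, Pb = 1307/11 - (2/11)x and Ps = 898/9 + (1/9)x; the wedge Ps − Pb = 58 gives 898/9 + (1/9)x − (1307/11 - (2/11)x) = 58, so x' = 263.
Then Pb = 1307/11 − (2/11)·263 = 71 and Ps = 898/9 + (1/9)·263 = 129.
Government outlay = subsidy × quantity = 58 × 263 = 15254.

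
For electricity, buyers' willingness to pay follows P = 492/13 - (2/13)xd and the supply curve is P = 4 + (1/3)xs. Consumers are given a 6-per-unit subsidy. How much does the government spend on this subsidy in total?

Government cost = 9324/19

Pre-subsidy: 492/13 - (2/13)x = 4 + (1/3)x gives x* = 1320/19 and P* = 516/19.
With the rebate, buyers effectively pay Pb = Ps − 6, where Ps is the price sellers receive.
On the curves, Pb = 492/13 - (2/13)x and Ps = 4 + (1/3)x; the wedge Ps − Pb = 6 gives 4 + (1/3)x − (492/13 - (2/13)x) = 6, so x' = 1554/19.
Then Pb = 492/13 − (2/13)·(1554/19) = 480/19 and Ps = 4 + (1/3)·(1554/19) = 594/19.
Government outlay = subsidy × quantity = 6 × 1554/19 = 9324/19.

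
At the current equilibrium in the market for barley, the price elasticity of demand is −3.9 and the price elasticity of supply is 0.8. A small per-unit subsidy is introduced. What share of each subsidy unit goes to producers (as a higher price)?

For a small subsidy around the equilibrium, the benefit split depends on the relative slopes, which at a point are proportional to the elasticities.
Buyer share = εs/(εs + |εd|) = 0.8/(0.8 + 3.9) = 8/47; seller share = |εd|/(εs + |εd|) = 39/47.
So producers capture 39/47 of the subsidy.

Producer share = 39/47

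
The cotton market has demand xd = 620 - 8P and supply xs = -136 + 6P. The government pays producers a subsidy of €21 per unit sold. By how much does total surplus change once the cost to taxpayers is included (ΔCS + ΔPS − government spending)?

Net change in total surplus = -€756

Pre-subsidy: 620 - 8P = -136 + 6P gives P* = 54, x* = 188.
With the subsidy, sellers receive Ps = Pb + 21 for each unit, where Pb is the price buyers pay.
Supply in terms of Pb becomes xs = -136 + 6(Pb + 21) = -10 + 6Pb. Setting this equal to demand: 620 - 8Pb = -10 + 6Pb, so Pb = 45.
Sellers receive Ps = 45 + 21 = 66; x' = 620 − 8·45 = 260.
ΔCS = ½(188 + 260)(54 − 45) = 2016; ΔPS = ½(188 + 260)(66 − 54) = 2688.
Government spending = 21 × 260 = 5460.
Net change = 2016 + 2688 − 5460 = -756. The loss equals the DWL triangle ½·21·72.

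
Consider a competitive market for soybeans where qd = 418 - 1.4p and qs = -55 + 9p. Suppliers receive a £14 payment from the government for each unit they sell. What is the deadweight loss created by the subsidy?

Deadweight loss = 3087/26

Pre-subsidy: 418 - 1.4p = -55 + 9p gives p* = 2365/52, q* = 18425/52.
With the subsidy, sellers receive ps = pb + 14 for each unit, where pb is the price buyers pay.
Supply in terms of pb becomes qs = -55 + 9(pb + 14) = 71 + 9pb. Setting this equal to demand: 418 - 1.4pb = 71 + 9pb, so pb = 1735/52.
Sellers receive ps = 1735/52 + 14 = 2463/52; q' = 418 − 1.4·(1735/52) = 19307/52.
The subsidy expands output by 19307/52 − 18425/52 = 441/26 past the efficient level; on those units the gap between marginal cost and willingness to pay runs from 0 up to 14.
DWL = ½ × 14 × 441/26 = 3087/26.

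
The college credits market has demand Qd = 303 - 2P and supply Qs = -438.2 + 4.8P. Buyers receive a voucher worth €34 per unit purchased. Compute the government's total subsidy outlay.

Pre-subsidy: 303 - 2P = -438.2 + 4.8P gives P* = 109, Q* = 85.
With the rebate, buyers effectively pay Pb = Ps − 34, where Ps is the price sellers receive.
Demand in terms of Ps becomes Qd = 303 − 2(Ps − 34) = 371 - 2Ps. Setting this equal to supply: 371 - 2Ps = -438.2 + 4.8Ps, so Ps = 119.
Buyers pay Pb = 119 − 34 = 85; Q' = -438.2 + 4.8·119 = 133.
Government outlay = subsidy × quantity = 34 × 133 = 4522.

Government cost = €4522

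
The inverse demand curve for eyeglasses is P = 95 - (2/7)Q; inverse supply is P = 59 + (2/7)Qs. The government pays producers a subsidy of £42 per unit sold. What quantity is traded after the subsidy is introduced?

Q' = 136.5

Pre-subsidy: 95 - (2/7)Q = 59 + (2/7)Q gives Q* = 63 and P* = 77.
With the subsidy, sellers receive Ps = Pb + 42 for each unit, where Pb is the price buyers pay.
On the curves, Pb = 95 - (2/7)Q and Ps = 59 + (2/7)Q; the wedge Ps − Pb = 42 gives 59 + (2/7)Q − (95 - (2/7)Q) = 42, so Q' = 136.5.
Then Pb = 95 − (2/7)·136.5 = 56 and Ps = 59 + (2/7)·136.5 = 98.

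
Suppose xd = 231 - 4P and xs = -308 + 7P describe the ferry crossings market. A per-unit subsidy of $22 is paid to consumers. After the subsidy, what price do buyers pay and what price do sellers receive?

Buyers pay $35; sellers receive $57

Pre-subsidy: 231 - 4P = -308 + 7P gives P* = 49, x* = 35.
With the rebate, buyers effectively pay Pb = Ps − 22, where Ps is the price sellers receive.
Demand in terms of Ps becomes xd = 231 − 4(Ps − 22) = 319 - 4Ps. Setting this equal to supply: 319 - 4Ps = -308 + 7Ps, so Ps = 57.
Buyers pay Pb = 57 − 22 = 35; x' = -308 + 7·57 = 91.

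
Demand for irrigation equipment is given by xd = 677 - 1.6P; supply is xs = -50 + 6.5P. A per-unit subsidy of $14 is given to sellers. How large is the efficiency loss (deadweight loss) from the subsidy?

Pre-subsidy: 677 - 1.6P = -50 + 6.5P gives P* = 7270/81, x* = 43205/81.
With the subsidy, sellers receive Ps = Pb + 14 for each unit, where Pb is the price buyers pay.
Supply in terms of Pb becomes xs = -50 + 6.5(Pb + 14) = 41 + 6.5Pb. Setting this equal to demand: 677 - 1.6Pb = 41 + 6.5Pb, so Pb = 2120/27.
Sellers receive Ps = 2120/27 + 14 = 2498/27; x' = 677 − 1.6·(2120/27) = 14887/27.
The subsidy expands output by 14887/27 − 43205/81 = 1456/81 past the efficient level; on those units the gap between marginal cost and willingness to pay runs from 0 up to 14.
DWL = ½ × 14 × 1456/81 = 10192/81.

Deadweight loss = 10192/81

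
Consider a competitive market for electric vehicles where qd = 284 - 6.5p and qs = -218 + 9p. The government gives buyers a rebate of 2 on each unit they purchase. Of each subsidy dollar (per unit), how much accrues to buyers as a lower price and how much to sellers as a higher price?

Buyers gain 36/31 per unit; sellers gain 26/31 per unit

Pre-subsidy: 284 - 6.5p = -218 + 9p gives p* = 1004/31, q* = 2278/31.
With the rebate, buyers effectively pay pb = ps − 2, where ps is the price sellers receive.
Demand in terms of ps becomes qd = 284 − 6.5(ps − 2) = 297 - 6.5ps. Setting this equal to supply: 297 - 6.5ps = -218 + 9ps, so ps = 1030/31.
Buyers pay pb = 1030/31 − 2 = 968/31; q' = -218 + 9·(1030/31) = 2512/31.
Buyers' price falls by p* − pb = 1004/31 − 968/31 = 36/31; sellers' price rises by ps − p* = 1030/31 − 1004/31 = 26/31.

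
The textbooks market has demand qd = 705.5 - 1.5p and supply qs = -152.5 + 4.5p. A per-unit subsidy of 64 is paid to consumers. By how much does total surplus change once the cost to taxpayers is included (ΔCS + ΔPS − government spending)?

Pre-subsidy: 705.5 - 1.5p = -152.5 + 4.5p gives p* = 143, q* = 491.
With the rebate, buyers effectively pay pb = ps − 64, where ps is the price sellers receive.
Demand in terms of ps becomes qd = 705.5 − 1.5(ps − 64) = 801.5 - 1.5ps. Setting this equal to supply: 801.5 - 1.5ps = -152.5 + 4.5ps, so ps = 159.
Buyers pay pb = 159 − 64 = 95; q' = -152.5 + 4.5·159 = 563.
ΔCS = ½(491 + 563)(143 − 95) = 25296; ΔPS = ½(491 + 563)(159 − 143) = 8432.
Government spending = 64 × 563 = 36032.
Net change = 25296 + 8432 − 36032 = -2304. The loss equals the DWL triangle ½·64·72.

Net change in total surplus = -2304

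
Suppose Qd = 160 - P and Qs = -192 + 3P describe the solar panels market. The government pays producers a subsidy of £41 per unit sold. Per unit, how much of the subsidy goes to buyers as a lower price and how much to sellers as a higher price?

Buyers gain £30.75 per unit; sellers gain £10.25 per unit

Pre-subsidy: 160 - P = -192 + 3P gives P* = 88, Q* = 72.
With the subsidy, sellers receive Ps = Pb + 41 for each unit, where Pb is the price buyers pay.
Supply in terms of Pb becomes Qs = -192 + 3(Pb + 41) = -69 + 3Pb. Setting this equal to demand: 160 - Pb = -69 + 3Pb, so Pb = 57.25.
Sellers receive Ps = 57.25 + 41 = 98.25; Q' = 160 − 1·57.25 = 102.75.
Buyers' price falls by P* − Pb = 88 − 57.25 = 30.75; sellers' price rises by Ps − P* = 98.25 − 88 = 10.25.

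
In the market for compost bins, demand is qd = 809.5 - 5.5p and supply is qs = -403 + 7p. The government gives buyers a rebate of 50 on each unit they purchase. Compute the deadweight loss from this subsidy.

Deadweight loss = 3850

Pre-subsidy: 809.5 - 5.5p = -403 + 7p gives p* = 97, q* = 276.
With the rebate, buyers effectively pay pb = ps − 50, where ps is the price sellers receive.
Demand in terms of ps becomes qd = 809.5 − 5.5(ps − 50) = 1084.5 - 5.5ps. Setting this equal to supply: 1084.5 - 5.5ps = -403 + 7ps, so ps = 119.
Buyers pay pb = 119 − 50 = 69; q' = -403 + 7·119 = 430.
The subsidy expands output by 430 − 276 = 154 past the efficient level; on those units the gap between marginal cost and willingness to pay runs from 0 up to 50.
DWL = ½ × 50 × 154 = 3850.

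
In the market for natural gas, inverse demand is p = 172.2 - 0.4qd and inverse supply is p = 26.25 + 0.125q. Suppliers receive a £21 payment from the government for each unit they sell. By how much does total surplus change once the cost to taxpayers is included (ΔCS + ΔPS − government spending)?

Net change in total surplus = -£420

Pre-subsidy: 172.2 - 0.4q = 26.25 + 0.125q gives q* = 278 and p* = 61.
With the subsidy, sellers receive ps = pb + 21 for each unit, where pb is the price buyers pay.
On the curves, pb = 172.2 - 0.4q and ps = 26.25 + 0.125q; the wedge ps − pb = 21 gives 26.25 + 0.125q − (172.2 - 0.4q) = 21, so q' = 318.
Then pb = 172.2 − 0.4·318 = 45 and ps = 26.25 + 0.125·318 = 66.
ΔCS = ½(278 + 318)(61 − 45) = 4768; ΔPS = ½(278 + 318)(66 − 61) = 1490.
Government spending = 21 × 318 = 6678.
Net change = 4768 + 1490 − 6678 = -420. The loss equals the DWL triangle ½·21·40.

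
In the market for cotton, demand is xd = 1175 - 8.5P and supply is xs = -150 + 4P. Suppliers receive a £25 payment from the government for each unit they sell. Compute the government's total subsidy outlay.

Pre-subsidy: 1175 - 8.5P = -150 + 4P gives P* = 106, x* = 274.
With the subsidy, sellers receive Ps = Pb + 25 for each unit, where Pb is the price buyers pay.
Supply in terms of Pb becomes xs = -150 + 4(Pb + 25) = -50 + 4Pb. Setting this equal to demand: 1175 - 8.5Pb = -50 + 4Pb, so Pb = 98.
Sellers receive Ps = 98 + 25 = 123; x' = 1175 − 8.5·98 = 342.
Government outlay = subsidy × quantity = 25 × 342 = 8550.

Government cost = £8550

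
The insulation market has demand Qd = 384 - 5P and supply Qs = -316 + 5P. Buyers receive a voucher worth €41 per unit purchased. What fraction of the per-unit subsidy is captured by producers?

Producer share = 0.5

Pre-subsidy: 384 - 5P = -316 + 5P gives P* = 70, Q* = 34.
With the rebate, buyers effectively pay Pb = Ps − 41, where Ps is the price sellers receive.
Demand in terms of Ps becomes Qd = 384 − 5(Ps − 41) = 589 - 5Ps. Setting this equal to supply: 589 - 5Ps = -316 + 5Ps, so Ps = 90.5.
Buyers pay Pb = 90.5 − 41 = 49.5; Q' = -316 + 5·90.5 = 136.5.
Buyers' price falls by P* − Pb = 70 − 49.5 = 20.5; sellers' price rises by Ps − P* = 90.5 − 70 = 20.5.
So producers capture 20.5/41 = 0.5 of each unit of subsidy.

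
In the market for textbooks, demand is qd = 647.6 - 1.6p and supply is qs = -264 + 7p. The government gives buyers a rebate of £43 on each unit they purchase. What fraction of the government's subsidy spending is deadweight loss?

DWL / government spending = 14/267

Pre-subsidy: 647.6 - 1.6p = -264 + 7p gives p* = 106, q* = 478.
With the rebate, buyers effectively pay pb = ps − 43, where ps is the price sellers receive.
Demand in terms of ps becomes qd = 647.6 − 1.6(ps − 43) = 716.4 - 1.6ps. Setting this equal to supply: 716.4 - 1.6ps = -264 + 7ps, so ps = 114.
Buyers pay pb = 114 − 43 = 71; q' = -264 + 7·114 = 534.
ΔCS = ½(478 + 534)(106 − 71) = 17710; ΔPS = ½(478 + 534)(114 − 106) = 4048.
Government spending = 43 × 534 = 22962.
DWL = ½ × 43 × (534 − 478) = 1204; fraction = 1204 / 22962 = 14/267.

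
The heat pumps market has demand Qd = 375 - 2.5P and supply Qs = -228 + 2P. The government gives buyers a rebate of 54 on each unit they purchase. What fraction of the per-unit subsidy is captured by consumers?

Consumer share = 4/9

Pre-subsidy: 375 - 2.5P = -228 + 2P gives P* = 134, Q* = 40.
With the rebate, buyers effectively pay Pb = Ps − 54, where Ps is the price sellers receive.
Demand in terms of Ps becomes Qd = 375 − 2.5(Ps − 54) = 510 - 2.5Ps. Setting this equal to supply: 510 - 2.5Ps = -228 + 2Ps, so Ps = 164.
Buyers pay Pb = 164 − 54 = 110; Q' = -228 + 2·164 = 100.
Buyers' price falls by P* − Pb = 134 − 110 = 24; sellers' price rises by Ps − P* = 164 − 134 = 30.
So consumers capture 24/54 = 4/9 of each unit of subsidy.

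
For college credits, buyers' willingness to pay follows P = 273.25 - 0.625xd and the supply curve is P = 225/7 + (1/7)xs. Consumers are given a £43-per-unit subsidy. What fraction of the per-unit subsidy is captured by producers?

Pre-subsidy: 273.25 - 0.625x = 225/7 + (1/7)x gives x* = 314 and P* = 77.
With the rebate, buyers effectively pay Pb = Ps − 43, where Ps is the price sellers receive.
On the curves, Pb = 273.25 - 0.625x and Ps = 225/7 + (1/7)x; the wedge Ps − Pb = 43 gives 225/7 + (1/7)x − (273.25 - 0.625x) = 43, so x' = 370.
Then Pb = 273.25 − 0.625·370 = 42 and Ps = 225/7 + (1/7)·370 = 85.
Buyers' price falls by P* − Pb = 77 − 42 = 35; sellers' price rises by Ps − P* = 85 − 77 = 8.
So producers capture 8/43 = 8/43 of each unit of subsidy.

Producer share = 8/43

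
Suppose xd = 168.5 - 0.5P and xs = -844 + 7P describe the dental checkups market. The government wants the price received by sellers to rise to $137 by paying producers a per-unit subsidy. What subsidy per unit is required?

At a seller price of 137, quantity supplied is -844 + 7·137 = 115.
Buyers absorb 115 only when they pay Pb with 168.5 − 0.5·Pb = 115, i.e. Pb = 107.
s = Ps − Pb = 137 − 107 = 30.

Required subsidy s = $30 per unit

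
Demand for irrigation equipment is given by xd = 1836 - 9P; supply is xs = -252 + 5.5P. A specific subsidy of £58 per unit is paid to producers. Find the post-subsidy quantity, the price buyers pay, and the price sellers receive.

Pre-subsidy: 1836 - 9P = -252 + 5.5P gives P* = 144, x* = 540.
With the subsidy, sellers receive Ps = Pb + 58 for each unit, where Pb is the price buyers pay.
Supply in terms of Pb becomes xs = -252 + 5.5(Pb + 58) = 67 + 5.5Pb. Setting this equal to demand: 1836 - 9Pb = 67 + 5.5Pb, so Pb = 122.
Sellers receive Ps = 122 + 58 = 180; x' = 1836 − 9·122 = 738.

x' = 738; buyers pay £122; sellers receive £180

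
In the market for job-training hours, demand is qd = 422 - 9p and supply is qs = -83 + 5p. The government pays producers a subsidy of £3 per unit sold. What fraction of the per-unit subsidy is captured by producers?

Producer share = 9/14

Pre-subsidy: 422 - 9p = -83 + 5p gives p* = 505/14, q* = 1363/14.
With the subsidy, sellers receive ps = pb + 3 for each unit, where pb is the price buyers pay.
Supply in terms of pb becomes qs = -83 + 5(pb + 3) = -68 + 5pb. Setting this equal to demand: 422 - 9pb = -68 + 5pb, so pb = 35.
Sellers receive ps = 35 + 3 = 38; q' = 422 − 9·35 = 107.
Buyers' price falls by p* − pb = 505/14 − 35 = 15/14; sellers' price rises by ps − p* = 38 − 505/14 = 27/14.
So producers capture (27/14)/3 = 9/14 of each unit of subsidy.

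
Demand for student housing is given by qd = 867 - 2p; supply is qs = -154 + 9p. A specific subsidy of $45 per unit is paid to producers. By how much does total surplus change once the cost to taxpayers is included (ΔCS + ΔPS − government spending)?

Pre-subsidy: 867 - 2p = -154 + 9p gives p* = 1021/11, q* = 7495/11.
With the subsidy, sellers receive ps = pb + 45 for each unit, where pb is the price buyers pay.
Supply in terms of pb becomes qs = -154 + 9(pb + 45) = 251 + 9pb. Setting this equal to demand: 867 - 2pb = 251 + 9pb, so pb = 56.
Sellers receive ps = 56 + 45 = 101; q' = 867 − 2·56 = 755.
ΔCS = ½(7495/11 + 755)(1021/11 − 56) = 3199500/121; ΔPS = ½(7495/11 + 755)(101 − 1021/11) = 711000/121.
Government spending = 45 × 755 = 33975.
Net change = 3199500/121 + 711000/121 − 33975 = -18225/11. The loss equals the DWL triangle ½·45·810/11.

Net change in total surplus = -18225/11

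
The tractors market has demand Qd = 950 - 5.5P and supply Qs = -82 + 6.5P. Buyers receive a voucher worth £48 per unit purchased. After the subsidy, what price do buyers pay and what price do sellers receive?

Pre-subsidy: 950 - 5.5P = -82 + 6.5P gives P* = 86, Q* = 477.
With the rebate, buyers effectively pay Pb = Ps − 48, where Ps is the price sellers receive.
Demand in terms of Ps becomes Qd = 950 − 5.5(Ps − 48) = 1214 - 5.5Ps. Setting this equal to supply: 1214 - 5.5Ps = -82 + 6.5Ps, so Ps = 108.
Buyers pay Pb = 108 − 48 = 60; Q' = -82 + 6.5·108 = 620.

Buyers pay £60; sellers receive £108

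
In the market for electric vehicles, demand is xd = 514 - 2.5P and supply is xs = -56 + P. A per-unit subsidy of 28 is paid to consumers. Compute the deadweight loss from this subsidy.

Pre-subsidy: 514 - 2.5P = -56 + P gives P* = 1140/7, x* = 748/7.
With the rebate, buyers effectively pay Pb = Ps − 28, where Ps is the price sellers receive.
Demand in terms of Ps becomes xd = 514 − 2.5(Ps − 28) = 584 - 2.5Ps. Setting this equal to supply: 584 - 2.5Ps = -56 + Ps, so Ps = 1280/7.
Buyers pay Pb = 1280/7 − 28 = 1084/7; x' = -56 + 1·(1280/7) = 888/7.
The subsidy expands output by 888/7 − 748/7 = 20 past the efficient level; on those units the gap between marginal cost and willingness to pay runs from 0 up to 28.
DWL = ½ × 28 × 20 = 280.

Deadweight loss = 280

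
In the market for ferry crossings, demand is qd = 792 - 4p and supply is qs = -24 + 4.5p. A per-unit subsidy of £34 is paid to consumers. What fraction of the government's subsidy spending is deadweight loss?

Pre-subsidy: 792 - 4p = -24 + 4.5p gives p* = 96, q* = 408.
With the rebate, buyers effectively pay pb = ps − 34, where ps is the price sellers receive.
Demand in terms of ps becomes qd = 792 − 4(ps − 34) = 928 - 4ps. Setting this equal to supply: 928 - 4ps = -24 + 4.5ps, so ps = 112.
Buyers pay pb = 112 − 34 = 78; q' = -24 + 4.5·112 = 480.
ΔCS = ½(408 + 480)(96 − 78) = 7992; ΔPS = ½(408 + 480)(112 − 96) = 7104.
Government spending = 34 × 480 = 16320.
DWL = ½ × 34 × (480 − 408) = 1224; fraction = 1224 / 16320 = 0.075.

DWL / government spending = 0.075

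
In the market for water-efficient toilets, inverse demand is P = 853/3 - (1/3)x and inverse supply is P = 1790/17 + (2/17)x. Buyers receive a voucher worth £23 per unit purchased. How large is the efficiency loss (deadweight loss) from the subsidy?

Pre-subsidy: 853/3 - (1/3)x = 1790/17 + (2/17)x gives x* = 397 and P* = 152.
With the rebate, buyers effectively pay Pb = Ps − 23, where Ps is the price sellers receive.
On the curves, Pb = 853/3 - (1/3)x and Ps = 1790/17 + (2/17)x; the wedge Ps − Pb = 23 gives 1790/17 + (2/17)x − (853/3 - (1/3)x) = 23, so x' = 448.
Then Pb = 853/3 − (1/3)·448 = 135 and Ps = 1790/17 + (2/17)·448 = 158.
The subsidy expands output by 448 − 397 = 51 past the efficient level; on those units the gap between marginal cost and willingness to pay runs from 0 up to 23.
DWL = ½ × 23 × 51 = 586.5.

Deadweight loss = £586.5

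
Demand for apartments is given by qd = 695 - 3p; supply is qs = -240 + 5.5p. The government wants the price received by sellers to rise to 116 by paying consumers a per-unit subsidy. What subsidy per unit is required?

At a seller price of 116, quantity supplied is -240 + 5.5·116 = 398.
Buyers absorb 398 only when they pay pb with 695 − 3·pb = 398, i.e. pb = 99.
s = ps − pb = 116 − 99 = 17.

Required subsidy s = 17 per unit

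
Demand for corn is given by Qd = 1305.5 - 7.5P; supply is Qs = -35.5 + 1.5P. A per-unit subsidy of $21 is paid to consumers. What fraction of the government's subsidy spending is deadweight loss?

DWL / government spending = 105/1714

Pre-subsidy: 1305.5 - 7.5P = -35.5 + 1.5P gives P* = 149, Q* = 188.
With the rebate, buyers effectively pay Pb = Ps − 21, where Ps is the price sellers receive.
Demand in terms of Ps becomes Qd = 1305.5 − 7.5(Ps − 21) = 1463 - 7.5Ps. Setting this equal to supply: 1463 - 7.5Ps = -35.5 + 1.5Ps, so Ps = 166.5.
Buyers pay Pb = 166.5 − 21 = 145.5; Q' = -35.5 + 1.5·166.5 = 214.25.
ΔCS = ½(188 + 214.25)(149 − 145.5) = 703.9375; ΔPS = ½(188 + 214.25)(166.5 − 149) = 3519.6875.
Government spending = 21 × 214.25 = 4499.25.
DWL = ½ × 21 × (214.25 − 188) = 275.625; fraction = 275.625 / 4499.25 = 105/1714.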